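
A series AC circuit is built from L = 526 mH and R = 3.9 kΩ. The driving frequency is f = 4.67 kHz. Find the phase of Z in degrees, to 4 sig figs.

75.82°

ω = 2πf = 29340 rad/s
X_L = ωL = 15430 Ω
Z = 3900 + j15430 Ω
|Z| = √(3900² + 15430²) = 15920 Ω
∠Z = arctan(15430/3900) = 75.82°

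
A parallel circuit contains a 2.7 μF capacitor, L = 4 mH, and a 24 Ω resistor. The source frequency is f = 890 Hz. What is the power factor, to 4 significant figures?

ω = 2πf = 5592 rad/s
X_L = ωL = 22.37 Ω
X_C = 1/(ωC) = 66.23 Ω
Parallel: admittances add. Y = 1/R + 1/(jωL) + jωC
Y = (0.04167 − j0.02961) S
|Y| = 0.05111 S → |Z| = 1/|Y| = 19.56 Ω, ∠Z = −∠Y = 35.40°
cos φ = cos(35.40°) = 0.8152

0.8152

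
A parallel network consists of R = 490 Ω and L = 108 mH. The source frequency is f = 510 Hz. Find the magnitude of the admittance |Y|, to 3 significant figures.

3.54 mS

ω = 2πf = 3204 rad/s
X_L = ωL = 346 Ω
Parallel: admittances add. Y = 1/R + 1/(jωL)
Y = (0.00204 − j0.00289) S
|Y| = 0.00354 S → |Z| = 1/|Y| = 283 Ω, ∠Z = −∠Y = 54.8°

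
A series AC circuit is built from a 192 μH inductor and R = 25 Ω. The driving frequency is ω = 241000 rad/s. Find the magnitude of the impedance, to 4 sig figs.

52.59 Ω

X_L = ωL = 46.27 Ω
Z = 25.00 + j46.27 Ω
|Z| = √(25.00² + 46.27²) = 52.59 Ω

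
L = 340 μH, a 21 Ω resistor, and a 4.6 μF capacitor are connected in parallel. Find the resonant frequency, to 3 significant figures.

4.02 kHz

ω₀ = 1/√(LC) = 1/√(0.00034 × 4.6e-06) = 25290 rad/s
f₀ = ω₀/(2π) = 4.02 kHz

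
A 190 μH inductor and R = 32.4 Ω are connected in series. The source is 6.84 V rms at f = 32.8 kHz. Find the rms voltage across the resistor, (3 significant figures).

ω = 2πf = 206100 rad/s
X_L = ωL = 39.2 Ω
Z = 32.4 + j39.2 Ω
|Z| = √(32.4² + 39.2²) = 50.8 Ω
I = V/|Z| = 135 mA
V_R = I·|Z_R| = 0.135 × 32.4 = 4.36 V

4.36 V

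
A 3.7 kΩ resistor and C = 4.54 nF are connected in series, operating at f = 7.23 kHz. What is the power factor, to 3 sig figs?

ω = 2πf = 45430 rad/s
X_C = 1/(ωC) = 4850 Ω
Z = 3700 − j4850 Ω
|Z| = √(3700² + 4850²) = 6100 Ω
∠Z = arctan(-4850/3700) = -52.7°
cos φ = cos(-52.7°) = 0.607

0.607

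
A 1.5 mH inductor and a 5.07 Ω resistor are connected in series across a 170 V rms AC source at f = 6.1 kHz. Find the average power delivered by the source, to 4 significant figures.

43.99 W

ω = 2πf = 38330 rad/s
X_L = ωL = 57.49 Ω
Z = 5.070 + j57.49 Ω
|Z| = √(5.070² + 57.49²) = 57.71 Ω
∠Z = arctan(57.49/5.070) = 84.96°
I = V/|Z| = 2.946 A
P = VI cos φ = 170 × 2.946 × cos(84.96°) = 43.99 W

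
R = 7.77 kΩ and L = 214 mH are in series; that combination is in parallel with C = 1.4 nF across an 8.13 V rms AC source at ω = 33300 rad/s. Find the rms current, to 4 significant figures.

X_L = ωL = 7126 Ω
X_C = 1/(ωC) = 21450 Ω
Branch 1 (R+jX_L): Z₁ = 7770 + j7126 Ω, |Z₁| = 10540 Ω
Branch 2 (−jX_C): Z₂ = −j21450 Ω
Parallel: Z = Z₁Z₂/(Z₁+Z₂), |Z| = 13880 Ω, ∠Z = 14.05°
I = V/|Z| = 8.13/13880 = 585.8 μA

585.8 μA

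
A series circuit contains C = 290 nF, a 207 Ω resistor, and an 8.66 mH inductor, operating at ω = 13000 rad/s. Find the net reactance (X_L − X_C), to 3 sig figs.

X_L = ωL = 113 Ω
X_C = 1/(ωC) = 265 Ω
X = 113 − 265 = -153 Ω

-153 Ω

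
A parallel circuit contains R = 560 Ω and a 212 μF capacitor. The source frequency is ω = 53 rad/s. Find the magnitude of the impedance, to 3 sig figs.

87.9 Ω

X_C = 1/(ωC) = 89.0 Ω
Parallel: admittances add. Y = 1/R + jωC
Y = (0.00179 + j0.0112) S
|Y| = 0.0114 S → |Z| = 1/|Y| = 87.9 Ω, ∠Z = −∠Y = -81.0°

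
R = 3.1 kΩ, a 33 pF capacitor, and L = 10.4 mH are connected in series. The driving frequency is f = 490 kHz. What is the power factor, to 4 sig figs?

ω = 2πf = 3.079e+06 rad/s
X_L = ωL = 32020 Ω
X_C = 1/(ωC) = 9843 Ω
Net reactance X = X_L − X_C = 22180 Ω
Z = 3100 + j22180 Ω
|Z| = √(3100² + 22180²) = 22390 Ω
∠Z = arctan(22180/3100) = 82.04°
cos φ = cos(82.04°) = 0.1384

0.1384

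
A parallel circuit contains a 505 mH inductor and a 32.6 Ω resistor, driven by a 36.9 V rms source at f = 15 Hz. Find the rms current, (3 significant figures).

1.37 A

ω = 2πf = 94.25 rad/s
X_L = ωL = 47.6 Ω
Parallel: admittances add. Y = 1/R + 1/(jωL)
Y = (0.0307 − j0.0210) S
|Y| = 0.0372 S → |Z| = 1/|Y| = 26.9 Ω, ∠Z = −∠Y = 34.4°
I = V/|Z| = 36.9/26.9 = 1.37 A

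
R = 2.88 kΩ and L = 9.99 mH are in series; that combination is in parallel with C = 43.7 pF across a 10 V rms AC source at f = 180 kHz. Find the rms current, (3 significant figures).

ω = 2πf = 1.131e+06 rad/s
X_L = ωL = 11300 Ω
X_C = 1/(ωC) = 20200 Ω
Branch 1 (R+jX_L): Z₁ = 2880 + j11300 Ω, |Z₁| = 11700 Ω
Branch 2 (−jX_C): Z₂ = −j20200 Ω
Parallel: Z = Z₁Z₂/(Z₁+Z₂), |Z| = 25100 Ω, ∠Z = 57.8°
I = V/|Z| = 10/25100 = 398 μA

398 μA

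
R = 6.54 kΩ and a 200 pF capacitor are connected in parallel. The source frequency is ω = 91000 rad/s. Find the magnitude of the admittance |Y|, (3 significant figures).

154 μS

X_C = 1/(ωC) = 54900 Ω
Parallel: admittances add. Y = 1/R + jωC
Y = (0.000153 + j1.82e-05) S
|Y| = 0.000154 S → |Z| = 1/|Y| = 6490 Ω, ∠Z = −∠Y = -6.79°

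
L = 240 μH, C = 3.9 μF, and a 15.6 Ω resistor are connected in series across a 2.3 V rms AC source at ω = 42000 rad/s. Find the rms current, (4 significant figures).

142.9 mA

X_L = ωL = 10.08 Ω
X_C = 1/(ωC) = 6.105 Ω
Net reactance X = X_L − X_C = 3.975 Ω
Z = 15.60 + j3.975 Ω
|Z| = √(15.60² + 3.975²) = 16.10 Ω
I = V/|Z| = 2.3/16.10 = 142.9 mA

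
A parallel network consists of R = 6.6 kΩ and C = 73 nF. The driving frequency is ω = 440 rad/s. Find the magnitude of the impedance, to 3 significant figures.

X_C = 1/(ωC) = 31100 Ω
Parallel: admittances add. Y = 1/R + jωC
Y = (0.000152 + j3.21e-05) S
|Y| = 0.000155 S → |Z| = 1/|Y| = 6460 Ω, ∠Z = −∠Y = -12.0°

6460 Ω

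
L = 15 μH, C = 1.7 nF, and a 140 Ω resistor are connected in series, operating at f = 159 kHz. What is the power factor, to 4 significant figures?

ω = 2πf = 999000 rad/s
X_L = ωL = 14.99 Ω
X_C = 1/(ωC) = 588.8 Ω
Net reactance X = X_L − X_C = -573.8 Ω
Z = 140.0 − j573.8 Ω
|Z| = √(140.0² + 573.8²) = 590.7 Ω
∠Z = arctan(-573.8/140.0) = -76.29°
cos φ = cos(-76.29°) = 0.2370

0.2370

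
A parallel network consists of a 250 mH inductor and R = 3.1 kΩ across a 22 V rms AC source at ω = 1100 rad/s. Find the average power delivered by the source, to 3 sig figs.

156 mW

X_L = ωL = 275 Ω
Parallel: admittances add. Y = 1/R + 1/(jωL)
Y = (0.000323 − j0.00364) S
|Y| = 0.00365 S → |Z| = 1/|Y| = 274 Ω, ∠Z = −∠Y = 84.9°
I = V/|Z| = 80.3 mA
P = VI cos φ = 22 × 0.0803 × cos(84.9°) = 156 mW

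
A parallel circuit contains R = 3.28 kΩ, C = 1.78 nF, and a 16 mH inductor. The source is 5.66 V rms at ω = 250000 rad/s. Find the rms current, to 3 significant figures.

2.05 mA

X_L = ωL = 4000 Ω
X_C = 1/(ωC) = 2250 Ω
Parallel: admittances add. Y = 1/R + 1/(jωL) + jωC
Y = (0.000305 + j0.000195) S
|Y| = 0.000362 S → |Z| = 1/|Y| = 2760 Ω, ∠Z = −∠Y = -32.6°
I = V/|Z| = 5.66/2760 = 2.05 mA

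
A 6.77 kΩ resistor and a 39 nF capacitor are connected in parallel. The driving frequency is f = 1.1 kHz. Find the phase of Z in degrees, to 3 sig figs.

-61.3°

ω = 2πf = 6912 rad/s
X_C = 1/(ωC) = 3710 Ω
Parallel: admittances add. Y = 1/R + jωC
Y = (0.000148 + j0.000270) S
|Y| = 0.000307 S → |Z| = 1/|Y| = 3250 Ω, ∠Z = −∠Y = -61.3°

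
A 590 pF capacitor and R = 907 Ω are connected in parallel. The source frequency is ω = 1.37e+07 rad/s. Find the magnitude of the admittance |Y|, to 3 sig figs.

8.16 mS

X_C = 1/(ωC) = 124 Ω
Parallel: admittances add. Y = 1/R + jωC
Y = (0.00110 + j0.00808) S
|Y| = 0.00816 S → |Z| = 1/|Y| = 123 Ω, ∠Z = −∠Y = -82.2°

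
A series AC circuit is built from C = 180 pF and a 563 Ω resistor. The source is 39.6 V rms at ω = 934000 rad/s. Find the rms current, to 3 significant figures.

X_C = 1/(ωC) = 5950 Ω
Z = 563 − j5950 Ω
|Z| = √(563² + 5950²) = 5970 Ω
I = V/|Z| = 39.6/5970 = 6.63 mA

6.63 mA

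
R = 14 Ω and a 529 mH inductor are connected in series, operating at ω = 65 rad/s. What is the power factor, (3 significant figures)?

0.377

X_L = ωL = 34.4 Ω
Z = 14.0 + j34.4 Ω
|Z| = √(14.0² + 34.4²) = 37.1 Ω
∠Z = arctan(34.4/14.0) = 67.8°
cos φ = cos(67.8°) = 0.377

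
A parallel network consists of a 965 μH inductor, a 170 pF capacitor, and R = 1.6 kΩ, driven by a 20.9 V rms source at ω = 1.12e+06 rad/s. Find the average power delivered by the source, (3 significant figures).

273 mW

X_L = ωL = 1080 Ω
X_C = 1/(ωC) = 5250 Ω
Parallel: admittances add. Y = 1/R + 1/(jωL) + jωC
Y = (0.000625 − j0.000735) S
|Y| = 0.000965 S → |Z| = 1/|Y| = 1040 Ω, ∠Z = −∠Y = 49.6°
I = V/|Z| = 20.2 mA
P = VI cos φ = 20.9 × 0.0202 × cos(49.6°) = 273 mW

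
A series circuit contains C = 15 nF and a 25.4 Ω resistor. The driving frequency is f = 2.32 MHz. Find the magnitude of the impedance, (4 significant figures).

25.81 Ω

ω = 2πf = 1.458e+07 rad/s
X_C = 1/(ωC) = 4.573 Ω
Z = 25.40 − j4.573 Ω
|Z| = √(25.40² + 4.573²) = 25.81 Ω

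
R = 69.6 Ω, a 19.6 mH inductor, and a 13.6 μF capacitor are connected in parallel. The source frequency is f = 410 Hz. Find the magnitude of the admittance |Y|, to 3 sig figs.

ω = 2πf = 2576 rad/s
X_L = ωL = 50.5 Ω
X_C = 1/(ωC) = 28.5 Ω
Parallel: admittances add. Y = 1/R + 1/(jωL) + jωC
Y = (0.0144 + j0.0152) S
|Y| = 0.0209 S → |Z| = 1/|Y| = 47.8 Ω, ∠Z = −∠Y = -46.7°

20.9 mS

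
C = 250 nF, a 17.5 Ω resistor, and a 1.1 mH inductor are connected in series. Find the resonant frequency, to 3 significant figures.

9.60 kHz

ω₀ = 1/√(LC) = 1/√(0.0011 × 2.5e-07) = 60300 rad/s
f₀ = ω₀/(2π) = 9.60 kHz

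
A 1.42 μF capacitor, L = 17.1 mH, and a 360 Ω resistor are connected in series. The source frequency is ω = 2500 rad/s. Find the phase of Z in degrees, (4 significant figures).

-33.57°

X_L = ωL = 42.75 Ω
X_C = 1/(ωC) = 281.7 Ω
Net reactance X = X_L − X_C = -238.9 Ω
Z = 360.0 − j238.9 Ω
|Z| = √(360.0² + 238.9²) = 432.1 Ω
∠Z = arctan(-238.9/360.0) = -33.57°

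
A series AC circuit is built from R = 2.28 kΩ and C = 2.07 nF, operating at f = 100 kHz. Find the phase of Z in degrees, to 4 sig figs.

-18.64°

ω = 2πf = 628300 rad/s
X_C = 1/(ωC) = 768.9 Ω
Z = 2280 − j768.9 Ω
|Z| = √(2280² + 768.9²) = 2406 Ω
∠Z = arctan(-768.9/2280) = -18.64°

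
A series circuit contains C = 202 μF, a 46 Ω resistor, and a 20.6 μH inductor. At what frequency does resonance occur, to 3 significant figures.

ω₀ = 1/√(LC) = 1/√(2.06e-05 × 0.000202) = 15500 rad/s
f₀ = ω₀/(2π) = 2.47 kHz

2.47 kHz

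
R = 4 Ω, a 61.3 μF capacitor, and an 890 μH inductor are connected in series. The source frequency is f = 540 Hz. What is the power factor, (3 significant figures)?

ω = 2πf = 3393 rad/s
X_L = ωL = 3.02 Ω
X_C = 1/(ωC) = 4.81 Ω
Net reactance X = X_L − X_C = -1.79 Ω
Z = 4.00 − j1.79 Ω
|Z| = √(4.00² + 1.79²) = 4.38 Ω
∠Z = arctan(-1.79/4.00) = -24.1°
cos φ = cos(-24.1°) = 0.913

0.913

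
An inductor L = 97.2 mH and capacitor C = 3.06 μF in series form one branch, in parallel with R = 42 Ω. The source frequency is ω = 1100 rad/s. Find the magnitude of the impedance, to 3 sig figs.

X_L = ωL = 107 Ω
X_C = 1/(ωC) = 297 Ω
Branch 1: Z₁ = R = 42.0 Ω
Branch 2 (series LC): Z₂ = j(X_L − X_C) = −j190 Ω
Parallel: Z = Z₁Z₂/(Z₁+Z₂), |Z| = 41.0 Ω, ∠Z = -12.5°

41.0 Ω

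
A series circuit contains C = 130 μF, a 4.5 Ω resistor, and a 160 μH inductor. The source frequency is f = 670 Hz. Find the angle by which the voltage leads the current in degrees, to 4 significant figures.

-14.38°

ω = 2πf = 4210 rad/s
X_L = ωL = 0.6736 Ω
X_C = 1/(ωC) = 1.827 Ω
Net reactance X = X_L − X_C = -1.154 Ω
Z = 4.500 − j1.154 Ω
|Z| = √(4.500² + 1.154²) = 4.646 Ω
∠Z = arctan(-1.154/4.500) = -14.38°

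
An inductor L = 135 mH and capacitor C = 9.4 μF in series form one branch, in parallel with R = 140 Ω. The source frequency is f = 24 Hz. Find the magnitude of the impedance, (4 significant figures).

ω = 2πf = 150.8 rad/s
X_L = ωL = 20.36 Ω
X_C = 1/(ωC) = 705.5 Ω
Branch 1: Z₁ = R = 140.0 Ω
Branch 2 (series LC): Z₂ = j(X_L − X_C) = −j685.1 Ω
Parallel: Z = Z₁Z₂/(Z₁+Z₂), |Z| = 137.2 Ω, ∠Z = -11.55°

137.2 Ω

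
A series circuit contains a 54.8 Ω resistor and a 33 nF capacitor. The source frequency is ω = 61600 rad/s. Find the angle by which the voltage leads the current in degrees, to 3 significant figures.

X_C = 1/(ωC) = 492 Ω
Z = 54.8 − j492 Ω
|Z| = √(54.8² + 492²) = 495 Ω
∠Z = arctan(-492/54.8) = -83.6°

-83.6°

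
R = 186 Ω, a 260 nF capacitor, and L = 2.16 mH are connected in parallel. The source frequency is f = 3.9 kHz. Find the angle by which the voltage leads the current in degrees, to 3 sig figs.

ω = 2πf = 24500 rad/s
X_L = ωL = 52.9 Ω
X_C = 1/(ωC) = 157 Ω
Parallel: admittances add. Y = 1/R + 1/(jωL) + jωC
Y = (0.00538 − j0.0125) S
|Y| = 0.0136 S → |Z| = 1/|Y| = 73.4 Ω, ∠Z = −∠Y = 66.8°

66.8°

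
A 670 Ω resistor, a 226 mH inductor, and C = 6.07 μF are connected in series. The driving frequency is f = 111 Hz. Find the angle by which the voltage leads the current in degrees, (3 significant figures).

ω = 2πf = 697.4 rad/s
X_L = ωL = 158 Ω
X_C = 1/(ωC) = 236 Ω
Net reactance X = X_L − X_C = -78.6 Ω
Z = 670 − j78.6 Ω
|Z| = √(670² + 78.6²) = 675 Ω
∠Z = arctan(-78.6/670) = -6.69°

-6.69°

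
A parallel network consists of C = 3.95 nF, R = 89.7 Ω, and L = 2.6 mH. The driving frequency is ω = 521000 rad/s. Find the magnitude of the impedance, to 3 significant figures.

89.1 Ω

X_L = ωL = 1350 Ω
X_C = 1/(ωC) = 486 Ω
Parallel: admittances add. Y = 1/R + 1/(jωL) + jωC
Y = (0.0111 + j0.00132) S
|Y| = 0.0112 S → |Z| = 1/|Y| = 89.1 Ω, ∠Z = −∠Y = -6.75°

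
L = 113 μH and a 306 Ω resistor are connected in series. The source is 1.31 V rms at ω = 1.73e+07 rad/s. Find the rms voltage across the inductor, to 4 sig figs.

X_L = ωL = 1955 Ω
Z = 306.0 + j1955 Ω
|Z| = √(306.0² + 1955²) = 1979 Ω
I = V/|Z| = 662.0 μA
V_L = I·|Z_L| = 0.0006620 × 1955 = 1.294 V

1.294 V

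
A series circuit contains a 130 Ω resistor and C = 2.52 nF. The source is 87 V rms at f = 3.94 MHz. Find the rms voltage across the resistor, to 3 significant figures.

86.3 V

ω = 2πf = 2.476e+07 rad/s
X_C = 1/(ωC) = 16.0 Ω
Z = 130 − j16.0 Ω
|Z| = √(130² + 16.0²) = 131 Ω
I = V/|Z| = 664 mA
V_R = I·|Z_R| = 0.664 × 130 = 86.3 V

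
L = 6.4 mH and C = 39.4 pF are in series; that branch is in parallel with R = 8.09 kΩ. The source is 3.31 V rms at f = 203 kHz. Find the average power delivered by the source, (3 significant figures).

ω = 2πf = 1.275e+06 rad/s
X_L = ωL = 8160 Ω
X_C = 1/(ωC) = 19900 Ω
Branch 1: Z₁ = R = 8090 Ω
Branch 2 (series LC): Z₂ = j(X_L − X_C) = −j11700 Ω
Parallel: Z = Z₁Z₂/(Z₁+Z₂), |Z| = 6660 Ω, ∠Z = -34.6°
I = V/|Z| = 497 μA
P = VI cos φ = 3.31 × 0.000497 × cos(-34.6°) = 1.35 mW

1.35 mW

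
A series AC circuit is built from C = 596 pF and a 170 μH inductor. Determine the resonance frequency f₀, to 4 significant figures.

ω₀ = 1/√(LC) = 1/√(0.00017 × 5.96e-10) = 3.142e+06 rad/s
f₀ = ω₀/(2π) = 500.0 kHz

500.0 kHz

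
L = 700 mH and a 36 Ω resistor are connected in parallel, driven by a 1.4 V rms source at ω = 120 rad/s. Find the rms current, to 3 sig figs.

42.3 mA

X_L = ωL = 84.0 Ω
Parallel: admittances add. Y = 1/R + 1/(jωL)
Y = (0.0278 − j0.0119) S
|Y| = 0.0302 S → |Z| = 1/|Y| = 33.1 Ω, ∠Z = −∠Y = 23.2°
I = V/|Z| = 1.4/33.1 = 42.3 mA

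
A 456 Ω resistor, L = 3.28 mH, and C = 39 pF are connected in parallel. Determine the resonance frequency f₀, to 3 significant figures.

445 kHz

ω₀ = 1/√(LC) = 1/√(0.00328 × 3.9e-11) = 2.796e+06 rad/s
f₀ = ω₀/(2π) = 445 kHz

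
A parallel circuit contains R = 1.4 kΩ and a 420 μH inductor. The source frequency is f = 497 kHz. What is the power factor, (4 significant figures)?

0.6837

ω = 2πf = 3.123e+06 rad/s
X_L = ωL = 1312 Ω
Parallel: admittances add. Y = 1/R + 1/(jωL)
Y = (0.0007143 − j0.0007625) S
|Y| = 0.001045 S → |Z| = 1/|Y| = 957.1 Ω, ∠Z = −∠Y = 46.87°
cos φ = cos(46.87°) = 0.6837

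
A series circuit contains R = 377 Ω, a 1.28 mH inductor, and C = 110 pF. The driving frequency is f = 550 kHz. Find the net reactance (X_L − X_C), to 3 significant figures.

ω = 2πf = 3.456e+06 rad/s
X_L = ωL = 4420 Ω
X_C = 1/(ωC) = 2630 Ω
X = 4420 − 2630 = 1790 Ω

1790 Ω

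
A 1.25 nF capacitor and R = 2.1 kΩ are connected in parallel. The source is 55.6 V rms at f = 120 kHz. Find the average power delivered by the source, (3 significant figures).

1.47 W

ω = 2πf = 754000 rad/s
X_C = 1/(ωC) = 1060 Ω
Parallel: admittances add. Y = 1/R + jωC
Y = (0.000476 + j0.000942) S
|Y| = 0.00106 S → |Z| = 1/|Y| = 947 Ω, ∠Z = −∠Y = -63.2°
I = V/|Z| = 58.7 mA
P = VI cos φ = 55.6 × 0.0587 × cos(-63.2°) = 1.47 W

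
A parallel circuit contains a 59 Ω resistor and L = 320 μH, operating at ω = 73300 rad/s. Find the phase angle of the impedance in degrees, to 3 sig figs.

68.3°

X_L = ωL = 23.5 Ω
Parallel: admittances add. Y = 1/R + 1/(jωL)
Y = (0.0169 − j0.0426) S
|Y| = 0.0459 S → |Z| = 1/|Y| = 21.8 Ω, ∠Z = −∠Y = 68.3°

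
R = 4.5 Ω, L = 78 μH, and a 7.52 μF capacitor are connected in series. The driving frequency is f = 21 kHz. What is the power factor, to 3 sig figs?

0.436

ω = 2πf = 131900 rad/s
X_L = ωL = 10.3 Ω
X_C = 1/(ωC) = 1.01 Ω
Net reactance X = X_L − X_C = 9.28 Ω
Z = 4.50 + j9.28 Ω
|Z| = √(4.50² + 9.28²) = 10.3 Ω
∠Z = arctan(9.28/4.50) = 64.1°
cos φ = cos(64.1°) = 0.436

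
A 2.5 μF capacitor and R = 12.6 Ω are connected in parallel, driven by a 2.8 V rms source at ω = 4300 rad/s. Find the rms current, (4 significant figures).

224.3 mA

X_C = 1/(ωC) = 93.02 Ω
Parallel: admittances add. Y = 1/R + jωC
Y = (0.07937 + j0.01075) S
|Y| = 0.08009 S → |Z| = 1/|Y| = 12.49 Ω, ∠Z = −∠Y = -7.714°
I = V/|Z| = 2.8/12.49 = 224.3 mA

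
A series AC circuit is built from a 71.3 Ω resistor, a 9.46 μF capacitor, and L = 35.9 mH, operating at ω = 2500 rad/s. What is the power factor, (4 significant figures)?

0.8324

X_L = ωL = 89.75 Ω
X_C = 1/(ωC) = 42.28 Ω
Net reactance X = X_L − X_C = 47.47 Ω
Z = 71.30 + j47.47 Ω
|Z| = √(71.30² + 47.47²) = 85.65 Ω
∠Z = arctan(47.47/71.30) = 33.65°
cos φ = cos(33.65°) = 0.8324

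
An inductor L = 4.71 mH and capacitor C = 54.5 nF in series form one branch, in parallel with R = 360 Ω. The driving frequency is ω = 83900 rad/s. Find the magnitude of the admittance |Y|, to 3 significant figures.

X_L = ωL = 395 Ω
X_C = 1/(ωC) = 219 Ω
Branch 1: Z₁ = R = 360 Ω
Branch 2 (series LC): Z₂ = j(X_L − X_C) = j176 Ω
Parallel: Z = Z₁Z₂/(Z₁+Z₂), |Z| = 158 Ω, ∠Z = 63.9°
|Y| = 1/|Z| = 6.31 mS

6.31 mS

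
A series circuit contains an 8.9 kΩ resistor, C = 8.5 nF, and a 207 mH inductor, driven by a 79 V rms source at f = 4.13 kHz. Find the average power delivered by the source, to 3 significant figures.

ω = 2πf = 25950 rad/s
X_L = ωL = 5370 Ω
X_C = 1/(ωC) = 4530 Ω
Net reactance X = X_L − X_C = 838 Ω
Z = 8900 + j838 Ω
|Z| = √(8900² + 838²) = 8940 Ω
∠Z = arctan(838/8900) = 5.38°
I = V/|Z| = 8.84 mA
P = VI cos φ = 79 × 0.00884 × cos(5.38°) = 695 mW

695 mW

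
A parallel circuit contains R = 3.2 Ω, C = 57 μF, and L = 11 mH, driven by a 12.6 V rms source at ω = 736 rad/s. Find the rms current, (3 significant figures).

4.07 A

X_L = ωL = 8.10 Ω
X_C = 1/(ωC) = 23.8 Ω
Parallel: admittances add. Y = 1/R + 1/(jωL) + jωC
Y = (0.312 − j0.0816) S
|Y| = 0.323 S → |Z| = 1/|Y| = 3.10 Ω, ∠Z = −∠Y = 14.6°
I = V/|Z| = 12.6/3.10 = 4.07 A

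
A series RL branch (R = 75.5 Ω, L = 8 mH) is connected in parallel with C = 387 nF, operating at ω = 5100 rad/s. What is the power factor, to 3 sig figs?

0.944

X_L = ωL = 40.8 Ω
X_C = 1/(ωC) = 507 Ω
Branch 1 (R+jX_L): Z₁ = 75.5 + j40.8 Ω, |Z₁| = 85.8 Ω
Branch 2 (−jX_C): Z₂ = −j507 Ω
Parallel: Z = Z₁Z₂/(Z₁+Z₂), |Z| = 92.1 Ω, ∠Z = 19.2°
cos φ = cos(19.2°) = 0.944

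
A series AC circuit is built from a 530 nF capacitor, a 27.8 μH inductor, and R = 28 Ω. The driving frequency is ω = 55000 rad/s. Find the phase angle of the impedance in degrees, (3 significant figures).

-49.5°

X_L = ωL = 1.53 Ω
X_C = 1/(ωC) = 34.3 Ω
Net reactance X = X_L − X_C = -32.8 Ω
Z = 28.0 − j32.8 Ω
|Z| = √(28.0² + 32.8²) = 43.1 Ω
∠Z = arctan(-32.8/28.0) = -49.5°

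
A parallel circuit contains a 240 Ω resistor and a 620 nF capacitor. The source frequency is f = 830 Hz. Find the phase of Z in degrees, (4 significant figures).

ω = 2πf = 5215 rad/s
X_C = 1/(ωC) = 309.3 Ω
Parallel: admittances add. Y = 1/R + jωC
Y = (0.004167 + j0.003233) S
|Y| = 0.005274 S → |Z| = 1/|Y| = 189.6 Ω, ∠Z = −∠Y = -37.81°

-37.81°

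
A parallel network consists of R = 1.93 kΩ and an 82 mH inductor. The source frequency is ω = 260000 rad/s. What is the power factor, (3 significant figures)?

X_L = ωL = 21300 Ω
Parallel: admittances add. Y = 1/R + 1/(jωL)
Y = (0.000518 − j4.69e-05) S
|Y| = 0.000520 S → |Z| = 1/|Y| = 1920 Ω, ∠Z = −∠Y = 5.17°
cos φ = cos(5.17°) = 0.996

0.996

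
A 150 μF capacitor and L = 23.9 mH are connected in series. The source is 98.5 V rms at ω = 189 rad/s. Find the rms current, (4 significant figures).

3.203 A

X_L = ωL = 4.517 Ω
X_C = 1/(ωC) = 35.27 Ω
Net reactance X = X_L − X_C = -30.76 Ω
Z = − j30.76 Ω
|Z| = √(0² + 30.76²) = 30.76 Ω
I = V/|Z| = 98.5/30.76 = 3.203 A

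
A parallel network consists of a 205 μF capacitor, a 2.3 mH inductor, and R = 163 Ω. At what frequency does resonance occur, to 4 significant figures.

231.8 Hz

ω₀ = 1/√(LC) = 1/√(0.0023 × 0.000205) = 1456 rad/s
f₀ = ω₀/(2π) = 231.8 Hz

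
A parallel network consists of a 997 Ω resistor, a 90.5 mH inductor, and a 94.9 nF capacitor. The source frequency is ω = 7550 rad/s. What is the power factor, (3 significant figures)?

X_L = ωL = 683 Ω
X_C = 1/(ωC) = 1400 Ω
Parallel: admittances add. Y = 1/R + 1/(jωL) + jωC
Y = (0.00100 − j0.000747) S
|Y| = 0.00125 S → |Z| = 1/|Y| = 800 Ω, ∠Z = −∠Y = 36.7°
cos φ = cos(36.7°) = 0.802

0.802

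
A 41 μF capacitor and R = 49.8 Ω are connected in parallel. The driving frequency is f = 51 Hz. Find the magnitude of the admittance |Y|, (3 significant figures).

24.0 mS

ω = 2πf = 320.4 rad/s
X_C = 1/(ωC) = 76.1 Ω
Parallel: admittances add. Y = 1/R + jωC
Y = (0.0201 + j0.0131) S
|Y| = 0.0240 S → |Z| = 1/|Y| = 41.7 Ω, ∠Z = −∠Y = -33.2°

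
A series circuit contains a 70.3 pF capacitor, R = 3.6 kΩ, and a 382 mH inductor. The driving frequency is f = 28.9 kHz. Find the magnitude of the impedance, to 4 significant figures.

ω = 2πf = 181600 rad/s
X_L = ωL = 69370 Ω
X_C = 1/(ωC) = 78340 Ω
Net reactance X = X_L − X_C = -8972 Ω
Z = 3600 − j8972 Ω
|Z| = √(3600² + 8972²) = 9667 Ω

9667 Ω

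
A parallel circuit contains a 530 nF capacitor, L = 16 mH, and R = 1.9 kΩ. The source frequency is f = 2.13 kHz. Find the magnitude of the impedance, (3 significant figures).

403 Ω

ω = 2πf = 13380 rad/s
X_L = ωL = 214 Ω
X_C = 1/(ωC) = 141 Ω
Parallel: admittances add. Y = 1/R + 1/(jωL) + jωC
Y = (0.000526 + j0.00242) S
|Y| = 0.00248 S → |Z| = 1/|Y| = 403 Ω, ∠Z = −∠Y = -77.7°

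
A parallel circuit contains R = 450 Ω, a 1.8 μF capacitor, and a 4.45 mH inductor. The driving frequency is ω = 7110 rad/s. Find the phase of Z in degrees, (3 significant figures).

X_L = ωL = 31.6 Ω
X_C = 1/(ωC) = 78.1 Ω
Parallel: admittances add. Y = 1/R + 1/(jωL) + jωC
Y = (0.00222 − j0.0188) S
|Y| = 0.0189 S → |Z| = 1/|Y| = 52.8 Ω, ∠Z = −∠Y = 83.3°

83.3°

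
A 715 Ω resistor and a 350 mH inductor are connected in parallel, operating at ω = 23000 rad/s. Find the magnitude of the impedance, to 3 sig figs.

X_L = ωL = 8050 Ω
Parallel: admittances add. Y = 1/R + 1/(jωL)
Y = (0.00140 − j0.000124) S
|Y| = 0.00140 S → |Z| = 1/|Y| = 712 Ω, ∠Z = −∠Y = 5.08°

712 Ω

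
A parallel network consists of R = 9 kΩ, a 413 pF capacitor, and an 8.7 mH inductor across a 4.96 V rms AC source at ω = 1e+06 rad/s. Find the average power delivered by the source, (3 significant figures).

X_L = ωL = 8700 Ω
X_C = 1/(ωC) = 2420 Ω
Parallel: admittances add. Y = 1/R + 1/(jωL) + jωC
Y = (0.000111 + j0.000298) S
|Y| = 0.000318 S → |Z| = 1/|Y| = 3140 Ω, ∠Z = −∠Y = -69.6°
I = V/|Z| = 1.58 mA
P = VI cos φ = 4.96 × 0.00158 × cos(-69.6°) = 2.73 mW

2.73 mW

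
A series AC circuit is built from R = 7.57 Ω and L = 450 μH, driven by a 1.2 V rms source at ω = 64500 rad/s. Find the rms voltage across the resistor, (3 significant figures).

X_L = ωL = 29.0 Ω
Z = 7.57 + j29.0 Ω
|Z| = √(7.57² + 29.0²) = 30.0 Ω
I = V/|Z| = 40.0 mA
V_R = I·|Z_R| = 0.0400 × 7.57 = 0.303 V

0.303 V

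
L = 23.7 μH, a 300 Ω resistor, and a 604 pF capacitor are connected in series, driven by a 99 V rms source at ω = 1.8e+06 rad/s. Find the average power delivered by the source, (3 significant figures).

X_L = ωL = 42.7 Ω
X_C = 1/(ωC) = 920 Ω
Net reactance X = X_L − X_C = -877 Ω
Z = 300 − j877 Ω
|Z| = √(300² + 877²) = 927 Ω
∠Z = arctan(-877/300) = -71.1°
I = V/|Z| = 107 mA
P = VI cos φ = 99 × 0.107 × cos(-71.1°) = 3.42 W

3.42 W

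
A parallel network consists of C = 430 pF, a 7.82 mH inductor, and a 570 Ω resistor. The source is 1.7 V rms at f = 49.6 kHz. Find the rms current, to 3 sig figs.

ω = 2πf = 311600 rad/s
X_L = ωL = 2440 Ω
X_C = 1/(ωC) = 7460 Ω
Parallel: admittances add. Y = 1/R + 1/(jωL) + jωC
Y = (0.00175 − j0.000276) S
|Y| = 0.00178 S → |Z| = 1/|Y| = 563 Ω, ∠Z = −∠Y = 8.95°
I = V/|Z| = 1.7/563 = 3.02 mA

3.02 mA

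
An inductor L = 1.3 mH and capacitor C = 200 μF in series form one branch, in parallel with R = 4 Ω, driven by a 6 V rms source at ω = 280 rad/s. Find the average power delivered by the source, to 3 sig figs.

X_L = ωL = 0.364 Ω
X_C = 1/(ωC) = 17.9 Ω
Branch 1: Z₁ = R = 4.00 Ω
Branch 2 (series LC): Z₂ = j(X_L − X_C) = −j17.5 Ω
Parallel: Z = Z₁Z₂/(Z₁+Z₂), |Z| = 3.90 Ω, ∠Z = -12.9°
I = V/|Z| = 1.54 A
P = VI cos φ = 6 × 1.54 × cos(-12.9°) = 9.00 W

9.00 W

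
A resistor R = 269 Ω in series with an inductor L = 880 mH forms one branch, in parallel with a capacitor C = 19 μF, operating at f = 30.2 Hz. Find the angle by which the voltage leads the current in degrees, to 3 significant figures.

-35.9°

ω = 2πf = 189.8 rad/s
X_L = ωL = 167 Ω
X_C = 1/(ωC) = 277 Ω
Branch 1 (R+jX_L): Z₁ = 269 + j167 Ω, |Z₁| = 317 Ω
Branch 2 (−jX_C): Z₂ = −j277 Ω
Parallel: Z = Z₁Z₂/(Z₁+Z₂), |Z| = 302 Ω, ∠Z = -35.9°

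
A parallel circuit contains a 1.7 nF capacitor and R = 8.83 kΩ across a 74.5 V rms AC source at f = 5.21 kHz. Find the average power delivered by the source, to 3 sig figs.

ω = 2πf = 32740 rad/s
X_C = 1/(ωC) = 18000 Ω
Parallel: admittances add. Y = 1/R + jωC
Y = (0.000113 + j5.57e-05) S
|Y| = 0.000126 S → |Z| = 1/|Y| = 7920 Ω, ∠Z = −∠Y = -26.2°
I = V/|Z| = 9.40 mA
P = VI cos φ = 74.5 × 0.00940 × cos(-26.2°) = 629 mW

629 mW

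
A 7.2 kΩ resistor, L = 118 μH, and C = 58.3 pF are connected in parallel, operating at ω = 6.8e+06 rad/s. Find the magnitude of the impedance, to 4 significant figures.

1161 Ω

X_L = ωL = 802.4 Ω
X_C = 1/(ωC) = 2522 Ω
Parallel: admittances add. Y = 1/R + 1/(jωL) + jωC
Y = (0.0001389 − j0.0008498) S
|Y| = 0.0008611 S → |Z| = 1/|Y| = 1161 Ω, ∠Z = −∠Y = 80.72°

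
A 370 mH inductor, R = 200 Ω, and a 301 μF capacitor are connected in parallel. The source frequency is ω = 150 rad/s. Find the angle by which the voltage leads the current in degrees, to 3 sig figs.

X_L = ωL = 55.5 Ω
X_C = 1/(ωC) = 22.1 Ω
Parallel: admittances add. Y = 1/R + 1/(jωL) + jωC
Y = (0.00500 + j0.0271) S
|Y| = 0.0276 S → |Z| = 1/|Y| = 36.2 Ω, ∠Z = −∠Y = -79.6°

-79.6°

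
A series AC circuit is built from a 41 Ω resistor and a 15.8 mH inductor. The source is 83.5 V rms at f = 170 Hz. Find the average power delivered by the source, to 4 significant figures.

145.4 W

ω = 2πf = 1068 rad/s
X_L = ωL = 16.88 Ω
Z = 41.00 + j16.88 Ω
|Z| = √(41.00² + 16.88²) = 44.34 Ω
∠Z = arctan(16.88/41.00) = 22.37°
I = V/|Z| = 1.883 A
P = VI cos φ = 83.5 × 1.883 × cos(22.37°) = 145.4 W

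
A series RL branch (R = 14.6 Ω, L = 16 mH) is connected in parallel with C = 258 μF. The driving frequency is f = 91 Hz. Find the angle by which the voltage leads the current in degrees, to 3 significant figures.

ω = 2πf = 571.8 rad/s
X_L = ωL = 9.15 Ω
X_C = 1/(ωC) = 6.78 Ω
Branch 1 (R+jX_L): Z₁ = 14.6 + j9.15 Ω, |Z₁| = 17.2 Ω
Branch 2 (−jX_C): Z₂ = −j6.78 Ω
Parallel: Z = Z₁Z₂/(Z₁+Z₂), |Z| = 7.90 Ω, ∠Z = -67.1°

-67.1°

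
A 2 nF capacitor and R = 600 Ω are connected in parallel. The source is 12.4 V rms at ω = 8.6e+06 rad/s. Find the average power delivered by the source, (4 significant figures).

X_C = 1/(ωC) = 58.14 Ω
Parallel: admittances add. Y = 1/R + jωC
Y = (0.001667 + j0.01720) S
|Y| = 0.01728 S → |Z| = 1/|Y| = 57.87 Ω, ∠Z = −∠Y = -84.47°
I = V/|Z| = 214.3 mA
P = VI cos φ = 12.4 × 0.2143 × cos(-84.47°) = 256.3 mW

256.3 mW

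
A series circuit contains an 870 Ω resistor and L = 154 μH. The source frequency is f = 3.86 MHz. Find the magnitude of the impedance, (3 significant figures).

3830 Ω

ω = 2πf = 2.425e+07 rad/s
X_L = ωL = 3730 Ω
Z = 870 + j3730 Ω
|Z| = √(870² + 3730²) = 3830 Ω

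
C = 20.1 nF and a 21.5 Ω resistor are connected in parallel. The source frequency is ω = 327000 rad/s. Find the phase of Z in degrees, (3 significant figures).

-8.04°

X_C = 1/(ωC) = 152 Ω
Parallel: admittances add. Y = 1/R + jωC
Y = (0.0465 + j0.00657) S
|Y| = 0.0470 S → |Z| = 1/|Y| = 21.3 Ω, ∠Z = −∠Y = -8.04°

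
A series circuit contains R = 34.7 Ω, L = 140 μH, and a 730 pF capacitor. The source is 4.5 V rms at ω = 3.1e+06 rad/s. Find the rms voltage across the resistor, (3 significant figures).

X_L = ωL = 434 Ω
X_C = 1/(ωC) = 442 Ω
Net reactance X = X_L − X_C = -7.89 Ω
Z = 34.7 − j7.89 Ω
|Z| = √(34.7² + 7.89²) = 35.6 Ω
I = V/|Z| = 126 mA
V_R = I·|Z_R| = 0.126 × 34.7 = 4.39 V

4.39 V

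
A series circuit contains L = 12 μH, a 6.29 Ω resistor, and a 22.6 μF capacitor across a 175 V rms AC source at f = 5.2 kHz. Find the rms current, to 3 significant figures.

27.5 A

ω = 2πf = 32670 rad/s
X_L = ωL = 0.392 Ω
X_C = 1/(ωC) = 1.35 Ω
Net reactance X = X_L − X_C = -0.962 Ω
Z = 6.29 − j0.962 Ω
|Z| = √(6.29² + 0.962²) = 6.36 Ω
I = V/|Z| = 175/6.36 = 27.5 A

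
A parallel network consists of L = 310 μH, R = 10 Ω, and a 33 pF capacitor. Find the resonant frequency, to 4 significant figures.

ω₀ = 1/√(LC) = 1/√(0.00031 × 3.3e-11) = 9.887e+06 rad/s
f₀ = ω₀/(2π) = 1.574 MHz

1.574 MHz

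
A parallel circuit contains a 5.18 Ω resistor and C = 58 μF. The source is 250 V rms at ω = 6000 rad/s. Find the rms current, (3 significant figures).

99.5 A

X_C = 1/(ωC) = 2.87 Ω
Parallel: admittances add. Y = 1/R + jωC
Y = (0.193 + j0.348) S
|Y| = 0.398 S → |Z| = 1/|Y| = 2.51 Ω, ∠Z = −∠Y = -61.0°
I = V/|Z| = 250/2.51 = 99.5 A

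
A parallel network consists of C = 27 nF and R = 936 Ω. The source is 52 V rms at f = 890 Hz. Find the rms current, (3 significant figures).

56.1 mA

ω = 2πf = 5592 rad/s
X_C = 1/(ωC) = 6620 Ω
Parallel: admittances add. Y = 1/R + jωC
Y = (0.00107 + j0.000151) S
|Y| = 0.00108 S → |Z| = 1/|Y| = 927 Ω, ∠Z = −∠Y = -8.04°
I = V/|Z| = 52/927 = 56.1 mA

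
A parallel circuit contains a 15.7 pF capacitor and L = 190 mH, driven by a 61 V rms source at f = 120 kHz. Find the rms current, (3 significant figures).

296 μA

ω = 2πf = 754000 rad/s
X_L = ωL = 143000 Ω
X_C = 1/(ωC) = 84500 Ω
Parallel: admittances add. Y = 1/(jωL) + jωC
Y = (0 + j4.86e-06) S
|Y| = 4.86e-06 S → |Z| = 1/|Y| = 206000 Ω, ∠Z = −∠Y = -90.0°
I = V/|Z| = 61/206000 = 296 μA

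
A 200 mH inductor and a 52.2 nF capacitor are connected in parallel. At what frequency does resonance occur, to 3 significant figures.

ω₀ = 1/√(LC) = 1/√(0.2 × 5.22e-08) = 9787 rad/s
f₀ = ω₀/(2π) = 1.56 kHz

1.56 kHz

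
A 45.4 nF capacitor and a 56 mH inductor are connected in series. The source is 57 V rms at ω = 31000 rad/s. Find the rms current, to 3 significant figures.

X_L = ωL = 1740 Ω
X_C = 1/(ωC) = 711 Ω
Net reactance X = X_L − X_C = 1030 Ω
Z = j1030 Ω
|Z| = √(0² + 1030²) = 1030 Ω
I = V/|Z| = 57/1030 = 55.6 mA

55.6 mA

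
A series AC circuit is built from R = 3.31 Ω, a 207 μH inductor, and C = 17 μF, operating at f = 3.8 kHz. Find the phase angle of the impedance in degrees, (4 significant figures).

36.83°

ω = 2πf = 23880 rad/s
X_L = ωL = 4.942 Ω
X_C = 1/(ωC) = 2.464 Ω
Net reactance X = X_L − X_C = 2.479 Ω
Z = 3.310 + j2.479 Ω
|Z| = √(3.310² + 2.479²) = 4.135 Ω
∠Z = arctan(2.479/3.310) = 36.83°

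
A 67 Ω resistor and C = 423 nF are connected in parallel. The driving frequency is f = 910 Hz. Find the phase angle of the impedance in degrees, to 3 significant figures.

ω = 2πf = 5718 rad/s
X_C = 1/(ωC) = 413 Ω
Parallel: admittances add. Y = 1/R + jωC
Y = (0.0149 + j0.00242) S
|Y| = 0.0151 S → |Z| = 1/|Y| = 66.1 Ω, ∠Z = −∠Y = -9.20°

-9.20°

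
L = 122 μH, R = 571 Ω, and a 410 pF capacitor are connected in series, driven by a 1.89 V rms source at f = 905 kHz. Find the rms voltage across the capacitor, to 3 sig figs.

ω = 2πf = 5.686e+06 rad/s
X_L = ωL = 694 Ω
X_C = 1/(ωC) = 429 Ω
Net reactance X = X_L − X_C = 265 Ω
Z = 571 + j265 Ω
|Z| = √(571² + 265²) = 629 Ω
I = V/|Z| = 3.00 mA
V_C = I·|Z_C| = 0.00300 × 429 = 1.29 V

1.29 V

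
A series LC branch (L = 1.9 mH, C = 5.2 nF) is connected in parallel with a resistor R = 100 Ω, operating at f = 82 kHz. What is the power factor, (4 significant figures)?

ω = 2πf = 515200 rad/s
X_L = ωL = 978.9 Ω
X_C = 1/(ωC) = 373.3 Ω
Branch 1: Z₁ = R = 100.0 Ω
Branch 2 (series LC): Z₂ = j(X_L − X_C) = j605.7 Ω
Parallel: Z = Z₁Z₂/(Z₁+Z₂), |Z| = 98.66 Ω, ∠Z = 9.375°
cos φ = cos(9.375°) = 0.9866

0.9866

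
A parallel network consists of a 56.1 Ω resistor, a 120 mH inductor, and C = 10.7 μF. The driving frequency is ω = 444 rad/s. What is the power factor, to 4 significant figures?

0.7861

X_L = ωL = 53.28 Ω
X_C = 1/(ωC) = 210.5 Ω
Parallel: admittances add. Y = 1/R + 1/(jωL) + jωC
Y = (0.01783 − j0.01402) S
|Y| = 0.02268 S → |Z| = 1/|Y| = 44.10 Ω, ∠Z = −∠Y = 38.18°
cos φ = cos(38.18°) = 0.7861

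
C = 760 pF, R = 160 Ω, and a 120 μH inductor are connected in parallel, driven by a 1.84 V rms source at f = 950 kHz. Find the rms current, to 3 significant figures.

ω = 2πf = 5.969e+06 rad/s
X_L = ωL = 716 Ω
X_C = 1/(ωC) = 220 Ω
Parallel: admittances add. Y = 1/R + 1/(jωL) + jωC
Y = (0.00625 + j0.00314) S
|Y| = 0.00699 S → |Z| = 1/|Y| = 143 Ω, ∠Z = −∠Y = -26.7°
I = V/|Z| = 1.84/143 = 12.9 mA

12.9 mA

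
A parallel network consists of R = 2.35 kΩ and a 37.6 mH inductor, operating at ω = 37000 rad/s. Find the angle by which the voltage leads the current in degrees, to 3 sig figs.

59.4°

X_L = ωL = 1390 Ω
Parallel: admittances add. Y = 1/R + 1/(jωL)
Y = (0.000426 − j0.000719) S
|Y| = 0.000835 S → |Z| = 1/|Y| = 1200 Ω, ∠Z = −∠Y = 59.4°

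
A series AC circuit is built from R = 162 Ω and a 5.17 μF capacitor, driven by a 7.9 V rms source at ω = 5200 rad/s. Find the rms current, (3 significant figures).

X_C = 1/(ωC) = 37.2 Ω
Z = 162 − j37.2 Ω
|Z| = √(162² + 37.2²) = 166 Ω
I = V/|Z| = 7.9/166 = 47.5 mA

47.5 mA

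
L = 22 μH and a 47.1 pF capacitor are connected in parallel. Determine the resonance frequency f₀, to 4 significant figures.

ω₀ = 1/√(LC) = 1/√(2.2e-05 × 4.71e-11) = 3.107e+07 rad/s
f₀ = ω₀/(2π) = 4.944 MHz

4.944 MHz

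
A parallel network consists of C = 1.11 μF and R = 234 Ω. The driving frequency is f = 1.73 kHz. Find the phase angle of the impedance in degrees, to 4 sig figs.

ω = 2πf = 10870 rad/s
X_C = 1/(ωC) = 82.88 Ω
Parallel: admittances add. Y = 1/R + jωC
Y = (0.004274 + j0.01207) S
|Y| = 0.01280 S → |Z| = 1/|Y| = 78.12 Ω, ∠Z = −∠Y = -70.50°

-70.50°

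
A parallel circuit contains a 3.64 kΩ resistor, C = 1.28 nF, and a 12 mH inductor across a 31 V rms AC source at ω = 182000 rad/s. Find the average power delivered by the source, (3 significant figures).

264 mW

X_L = ωL = 2180 Ω
X_C = 1/(ωC) = 4290 Ω
Parallel: admittances add. Y = 1/R + 1/(jωL) + jωC
Y = (0.000275 − j0.000225) S
|Y| = 0.000355 S → |Z| = 1/|Y| = 2820 Ω, ∠Z = −∠Y = 39.3°
I = V/|Z| = 11.0 mA
P = VI cos φ = 31 × 0.0110 × cos(39.3°) = 264 mW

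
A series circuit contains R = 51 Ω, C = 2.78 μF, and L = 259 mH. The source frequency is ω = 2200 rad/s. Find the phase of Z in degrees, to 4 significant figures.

82.85°

X_L = ωL = 569.8 Ω
X_C = 1/(ωC) = 163.5 Ω
Net reactance X = X_L − X_C = 406.3 Ω
Z = 51.00 + j406.3 Ω
|Z| = √(51.00² + 406.3²) = 409.5 Ω
∠Z = arctan(406.3/51.00) = 82.85°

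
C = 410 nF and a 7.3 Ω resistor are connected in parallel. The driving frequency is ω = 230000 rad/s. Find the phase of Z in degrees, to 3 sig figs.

X_C = 1/(ωC) = 10.6 Ω
Parallel: admittances add. Y = 1/R + jωC
Y = (0.137 + j0.0943) S
|Y| = 0.166 S → |Z| = 1/|Y| = 6.01 Ω, ∠Z = −∠Y = -34.5°

-34.5°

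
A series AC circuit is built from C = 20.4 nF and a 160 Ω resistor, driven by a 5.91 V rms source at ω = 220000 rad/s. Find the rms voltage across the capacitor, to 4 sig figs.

4.801 V

X_C = 1/(ωC) = 222.8 Ω
Z = 160.0 − j222.8 Ω
|Z| = √(160.0² + 222.8²) = 274.3 Ω
I = V/|Z| = 21.54 mA
V_C = I·|Z_C| = 0.02154 × 222.8 = 4.801 V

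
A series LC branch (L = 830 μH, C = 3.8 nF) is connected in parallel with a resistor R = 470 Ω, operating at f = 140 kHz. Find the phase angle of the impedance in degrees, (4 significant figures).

ω = 2πf = 879600 rad/s
X_L = ωL = 730.1 Ω
X_C = 1/(ωC) = 299.2 Ω
Branch 1: Z₁ = R = 470.0 Ω
Branch 2 (series LC): Z₂ = j(X_L − X_C) = j430.9 Ω
Parallel: Z = Z₁Z₂/(Z₁+Z₂), |Z| = 317.6 Ω, ∠Z = 47.48°

47.48°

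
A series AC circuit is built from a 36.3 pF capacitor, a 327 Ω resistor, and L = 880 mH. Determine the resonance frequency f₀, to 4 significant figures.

ω₀ = 1/√(LC) = 1/√(0.88 × 3.63e-11) = 176900 rad/s
f₀ = ω₀/(2π) = 28.16 kHz

28.16 kHz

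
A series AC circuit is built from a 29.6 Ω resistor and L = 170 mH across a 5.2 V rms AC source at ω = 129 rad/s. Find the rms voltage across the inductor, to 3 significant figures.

3.10 V

X_L = ωL = 21.9 Ω
Z = 29.6 + j21.9 Ω
|Z| = √(29.6² + 21.9²) = 36.8 Ω
I = V/|Z| = 141 mA
V_L = I·|Z_L| = 0.141 × 21.9 = 3.10 V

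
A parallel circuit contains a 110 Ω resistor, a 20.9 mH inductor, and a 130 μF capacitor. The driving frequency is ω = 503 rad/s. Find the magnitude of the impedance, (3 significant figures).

32.2 Ω

X_L = ωL = 10.5 Ω
X_C = 1/(ωC) = 15.3 Ω
Parallel: admittances add. Y = 1/R + 1/(jωL) + jωC
Y = (0.00909 − j0.0297) S
|Y| = 0.0311 S → |Z| = 1/|Y| = 32.2 Ω, ∠Z = −∠Y = 73.0°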